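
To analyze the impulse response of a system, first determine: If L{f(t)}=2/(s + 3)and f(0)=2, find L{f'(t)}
L{f'(t)} = s·F(s) - f(0) = 2s/(s+3)-2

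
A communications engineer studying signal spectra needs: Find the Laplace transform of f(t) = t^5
L{t^n} = n!/s^(n+1)
L{t^5} = 5!/s^6 = 120/s^6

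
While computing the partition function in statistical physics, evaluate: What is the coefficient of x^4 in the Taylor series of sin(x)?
sin(x) has only odd powers. Coefficient of x^4=0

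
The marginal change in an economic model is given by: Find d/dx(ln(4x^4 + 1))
Chain rule: d/dx[ln(u)] = u'/u where u = 4x^4+1
u' = 16x^3

Answer: (16x^3)/(4x^4+1)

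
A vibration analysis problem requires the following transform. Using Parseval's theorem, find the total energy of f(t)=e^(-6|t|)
Parseval's theorem: E = integral |f(t)|^2 dt = (1/2pi) integral |F(omega)|^2 domega
E = integral_{-inf}^{inf} e^(-12|t|) dt = 2 * integral_0^inf e^(-12t) dt = 2/(2 * 6) = 1/6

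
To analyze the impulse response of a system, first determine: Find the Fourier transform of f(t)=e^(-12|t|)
Using the standard pair: F{e^(-a|t|)} = 2a/(a^2+omega^2)
With a = 12: F(omega) = 24/(144+omega^2)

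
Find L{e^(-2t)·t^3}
First shifting: L{e^(at)f(t)}=F(s-a)
L{t^3}=6/s^4
Shift s → s+2: 6/(s+2)^4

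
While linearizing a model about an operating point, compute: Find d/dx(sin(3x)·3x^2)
Product rule: (fg)' = f'g + fg'
f = sin(3x), f' = 3·cos(3x)
g = 3x^2, g' = 6x

Answer: 9·cos(3x)·x^2 + 6·sin(3x)·x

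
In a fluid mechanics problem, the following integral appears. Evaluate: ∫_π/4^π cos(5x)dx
Antiderivative: sin(5x)/5
Evaluate at bounds: [sin(5·π)/5] - [sin(5·π/4)/5]
=((0) - (-√2/2))/5=√2/10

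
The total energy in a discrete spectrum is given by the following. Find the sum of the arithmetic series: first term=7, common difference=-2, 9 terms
Last term: a_n=7 + (9 - 1)·-2=-9
Sum=n(a_1 + a_n)/2=9(7 + (-9))/2=-9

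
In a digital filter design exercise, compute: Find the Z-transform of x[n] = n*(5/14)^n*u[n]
Using the property Z{n * a^n * u[n]}=az/(z-a)^2
With a=5/14: X(z)=(5/14)z/(z - 5/14)^2, |z| > 5/14

Answer: (5/14)z/(z - 5/14)^2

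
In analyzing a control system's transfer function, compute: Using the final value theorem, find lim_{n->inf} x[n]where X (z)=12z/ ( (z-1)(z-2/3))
Final value theorem: lim x[n] = lim_{z->1} (z-1)*X(z)
(z-1)*X(z) = 12z/(z-2/3)
As z->1: 12/(1-2/3) = 12/(1/3) = 36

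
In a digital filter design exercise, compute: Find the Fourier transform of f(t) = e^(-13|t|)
Using the standard pair: F{e^(-a|t|)} = 2a/(a^2+omega^2)
With a = 13: F(omega) = 26/(169+omega^2)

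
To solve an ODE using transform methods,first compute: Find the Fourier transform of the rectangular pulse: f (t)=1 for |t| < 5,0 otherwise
F(omega) = integral from -5 to 5 of e^(-j*omega*t) dt
= 2*sin(5*omega)/omega = 10*sinc(5*omega/pi)

Answer: 2*sin(5*omega)/omega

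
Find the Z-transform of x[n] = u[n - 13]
Using the time-shift property: Z{u[n-13]}=z^(-13) * z/(z-1)
=z^(-12)/(z-1)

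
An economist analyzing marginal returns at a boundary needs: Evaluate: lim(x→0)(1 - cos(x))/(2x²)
Using 1-cos(u) ≈ u²/2 for small u:
(1-cos(x)) ≈ (x)²/2=1x²/2
So limit=1/(2·2)=1/4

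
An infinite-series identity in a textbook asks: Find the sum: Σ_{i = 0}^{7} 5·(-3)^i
Geometric series: S = a(1 - r^n)/(1 - r)
a = 5, r = -3, n = 8
S = 5(1 - 6561)/4 = -8200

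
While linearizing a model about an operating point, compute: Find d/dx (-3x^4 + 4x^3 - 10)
Power rule: d/dx(ax^n)=n·a·x^(n-1)
Term by term: -12·x^3+12·x^2

Answer: -12x^3+12x^2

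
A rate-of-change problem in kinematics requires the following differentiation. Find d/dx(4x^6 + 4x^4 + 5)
Power rule: d/dx(ax^n)=n·a·x^(n-1)
Term by term: 24·x^5+16·x^3

Answer: 24x^5+16x^3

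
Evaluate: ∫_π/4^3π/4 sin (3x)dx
Antiderivative: -cos(3x)/3
Evaluate at bounds: [-cos(3·3π/4)/3] - [-cos(3·π/4)/3]
= (-(√2/2) + (-√2/2))/3 = -√2/3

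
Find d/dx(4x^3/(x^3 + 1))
Quotient rule: (f/g)' = (f'g - fg')/g²
f = 4x^3, f' = 12x^2
g = x^3+1, g' = 3x^2

Answer: (12x^2·(x^3+1)-12x^5)/(x^3+1)²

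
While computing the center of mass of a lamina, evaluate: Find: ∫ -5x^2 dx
Using power rule: ∫ -5x^2 dx=-5/3 x^3 + C=(-5/3)x^3 + C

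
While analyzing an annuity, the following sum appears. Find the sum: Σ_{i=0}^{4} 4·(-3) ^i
Geometric series: S = a(1 - r^n)/(1 - r)
a = 4, r = -3, n = 5
S = 4(1+243)/4 = 244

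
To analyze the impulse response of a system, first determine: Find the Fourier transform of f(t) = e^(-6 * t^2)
The Fourier transform of a Gaussian e^(-a * t^2) is sqrt(pi/a) * e^(-omega^2/(4a)).
With a = 6: F(omega) = sqrt(pi/6) * e^(-omega^2/24)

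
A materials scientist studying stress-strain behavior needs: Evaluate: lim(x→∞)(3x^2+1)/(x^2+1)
Divide numerator and denominator by x^2:
lim (3 + 1/x^2)/(1 + 1/x^2) = 3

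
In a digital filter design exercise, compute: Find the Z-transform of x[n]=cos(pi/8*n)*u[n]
Z{cos(w0 * n) * u[n]}=z(z - cos(w0))/(z^2-2z * cos(w0)+1)
With w0=pi/8: X(z)=z(z - cos(pi/8))/(z^2-2z * cos(pi/8)+1)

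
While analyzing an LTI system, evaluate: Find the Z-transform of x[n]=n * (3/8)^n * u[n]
Using the property Z{n*a^n*u[n]}=az/(z-a)^2
With a=3/8: X(z)=(3/8)z/(z - 3/8)^2, |z| > 3/8

Answer: (3/8)z/(z - 3/8)^2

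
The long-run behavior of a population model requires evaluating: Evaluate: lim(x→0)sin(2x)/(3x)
L'Hôpital (0/0): lim 2cos(2x)/3 = 2/3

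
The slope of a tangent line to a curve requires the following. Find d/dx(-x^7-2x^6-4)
Power rule: d/dx(ax^n) = n·a·x^(n-1)
Term by term: -7·x^6-12·x^5

Answer: -7x^6-12x^5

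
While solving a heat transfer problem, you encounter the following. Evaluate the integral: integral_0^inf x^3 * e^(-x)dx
This is a Gamma integral. Substitute u = 1x:
integral_0^inf x^3*e^(-x) dx = (1/1^4) integral_0^inf u^3*e^(-u) du
= Gamma(4)/1^4 = 3!/1^4 = 6/1

Answer: 6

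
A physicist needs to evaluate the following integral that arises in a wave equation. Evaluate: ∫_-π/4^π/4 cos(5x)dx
Antiderivative: sin(5x)/5
Evaluate at bounds: [sin(5·π/4)/5] - [sin(5·-π/4)/5]
= ((-√2/2) - (√2/2))/5 = -√2/5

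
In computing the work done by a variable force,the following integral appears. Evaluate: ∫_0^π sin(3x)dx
Antiderivative: -cos(3x)/3
Evaluate at bounds: [-cos(3·π)/3] - [-cos(3·0)/3]
= (-(-1)+(1))/3 = 2/3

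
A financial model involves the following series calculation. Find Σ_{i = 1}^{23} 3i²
= 3·n(n + 1)(2n + 1)/6 = 3·23·24·47/6 = 12972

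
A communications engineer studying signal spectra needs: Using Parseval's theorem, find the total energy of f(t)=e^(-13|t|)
Parseval's theorem: E = integral |f(t)|^2 dt = (1/2pi) integral |F(omega)|^2 domega
E = integral_{-inf}^{inf} e^(-26|t|) dt = 2 * integral_0^inf e^(-26t) dt = 2/(2 * 13) = 1/13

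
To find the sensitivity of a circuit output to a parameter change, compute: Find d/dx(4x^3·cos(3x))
Product rule: (fg)'=f'g + fg'
f=4x^3, f'=12x^2
g=cos(3x), g'=-3·sin(3x)

Answer: 12x^2·cos(3x) - 12x^3·sin(3x)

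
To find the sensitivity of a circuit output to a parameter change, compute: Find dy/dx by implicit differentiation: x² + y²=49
Differentiate both sides: 2x + 2y·(dy/dx) = 0
Solve: dy/dx = -2x/(2y) = -x/y

Answer: dy/dx = -x/y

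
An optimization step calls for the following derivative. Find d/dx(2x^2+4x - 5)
Power rule: d/dx(ax^n)=n·a·x^(n-1)
Term by term: 4·x + 4

Answer: 4x + 4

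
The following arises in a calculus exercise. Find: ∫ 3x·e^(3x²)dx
Let u=3x², du=6x dx
∫ (1/2)e^u du=e^u/2+C

Answer: e^(3x²)/2+C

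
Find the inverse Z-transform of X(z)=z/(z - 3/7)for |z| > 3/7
Standard pair: z/(z-a) <-> a^n*u[n] for causal signals
With a=3/7: x[n]=(3/7)^n*u[n]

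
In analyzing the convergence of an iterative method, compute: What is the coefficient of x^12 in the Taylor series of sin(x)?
sin(x) has only odd powers. Coefficient of x^12=0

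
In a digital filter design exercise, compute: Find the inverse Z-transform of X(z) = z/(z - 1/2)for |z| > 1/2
Standard pair: z/(z-a) <-> a^n*u[n] for causal signals
With a=1/2: x[n]=(1/2)^n*u[n]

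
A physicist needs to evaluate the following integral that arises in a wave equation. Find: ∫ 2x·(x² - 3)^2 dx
Let u = x² - 3, du = 2x dx
∫ u^2 du = u^3/3+C

Answer: (x² - 3)^3/3+C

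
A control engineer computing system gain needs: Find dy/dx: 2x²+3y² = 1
Differentiate: 4x + 6y·(dy/dx)=0
dy/dx=-4x/(6y)=-(2/3)·(x/y)

Answer: dy/dx=-(2/3)·(x/y)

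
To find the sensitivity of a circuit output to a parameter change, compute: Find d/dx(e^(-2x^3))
Chain rule: d/dx[e^u]=e^u · u' where u=-2x^3
u'=-6x^2

Answer: -6x^2·e^(-2x^3)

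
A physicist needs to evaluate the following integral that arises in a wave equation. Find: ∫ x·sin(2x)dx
By parts: u = x, dv = sin(2x) dx
du = dx, v = -cos(2x)/2
= -x·cos(2x)/2+sin(2x)/2²+C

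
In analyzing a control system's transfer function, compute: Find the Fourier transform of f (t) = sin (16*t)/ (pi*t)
sin(W * t)/(pi * t)=(W/pi) * sinc(W * t/pi) is the impulse response of the ideal low-pass filter with cutoff W (here W=16).
Its Fourier transform is a rectangular function:
F(omega)=1 for |omega| < 16, 0 otherwise

Answer: rect(omega/32) [i.e., 1 for |omega| < 16, 0 otherwise]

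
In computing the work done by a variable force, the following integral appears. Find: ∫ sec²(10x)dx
Since d/dx[tan(10x)]=10sec²(10x), integral=tan(10x)/10+C

Answer: (1/10)tan(10x)+C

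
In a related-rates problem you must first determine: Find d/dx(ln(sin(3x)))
Chain rule: d/dx[ln(u)]=u'/u where u=sin(3x)
u'=3cos(3x)

Answer: (3cos(3x))/(sin(3x))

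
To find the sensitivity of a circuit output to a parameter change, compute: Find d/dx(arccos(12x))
d/dx[arccos(u)] = -u'/√(1-u²), u = 12x, u' = 12

Answer: -12/√(1-144x²)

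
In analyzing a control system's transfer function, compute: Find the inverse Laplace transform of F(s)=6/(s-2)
L^(-1){6/(s-a)} = c·e^(at)
Here a = 2, c = 6

Answer: 6e^(2t)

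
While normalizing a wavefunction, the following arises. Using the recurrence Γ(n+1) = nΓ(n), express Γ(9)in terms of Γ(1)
Γ(9)=8Γ(8)=8·7Γ(7)=...=8!·Γ(1)=40320·Γ(1)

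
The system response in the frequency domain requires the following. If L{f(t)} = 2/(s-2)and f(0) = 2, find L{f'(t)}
L{f'(t)} = s·F(s) - f(0) = 2s/(s-2) - 2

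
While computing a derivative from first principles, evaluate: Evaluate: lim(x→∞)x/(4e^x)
Apply L'Hôpital 1 times (∞/∞ each time):
Eventually get 1!/(4e^x) → 0

Answer: 0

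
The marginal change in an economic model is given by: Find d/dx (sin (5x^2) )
Chain rule: d/dx[sin(u)] = cos(u)·u' where u = 5x^2
u' = 10x

Answer: 10x·cos(5x^2)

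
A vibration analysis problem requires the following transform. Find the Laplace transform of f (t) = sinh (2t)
L{sinh(at)}=a/(s²-a²)
L{sinh(2t)}=2/(s²-4)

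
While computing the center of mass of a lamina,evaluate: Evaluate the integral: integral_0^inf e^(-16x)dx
integral_0^inf e^(-16x) dx=[-1/16 * e^(-16x)]_0^inf
=0 - (-1/16)=1/16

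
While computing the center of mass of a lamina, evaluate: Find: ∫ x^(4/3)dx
Power rule: ∫ x^(4/3) dx = x^(7/3)/(7/3) + C

Answer: (3/7)·x^(7/3) + C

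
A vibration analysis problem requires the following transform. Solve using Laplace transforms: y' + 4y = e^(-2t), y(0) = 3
Take L: sY - 3+4Y = 1/(s+2)
Y(s+4) = 1/(s+2)+3
Y = 1/((s+2)(s+4))+3/(s+4)
Partial fractions: 1/((s+2)(s+4)) = (1/2)/(s+2) - (1/2)/(s+4)
So Y = (1/2)/(s+2)+(5/2)/(s+4)
Inverse Laplace transform (L^(-1){1/(s+2)} = e^(-2t), L^(-1){1/(s+4)} = e^(-4t)):

Answer: y(t) = (1/2)·e^(-2t)+(5/2)·e^(-4t)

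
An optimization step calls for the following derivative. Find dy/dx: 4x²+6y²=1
Differentiate: 8x+12y·(dy/dx)=0
dy/dx=-8x/(12y)=-(2/3)·(x/y)

Answer: dy/dx=-(2/3)·(x/y)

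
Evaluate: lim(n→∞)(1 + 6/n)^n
This is the definition of e^6: lim(1+6/n)^n = e^6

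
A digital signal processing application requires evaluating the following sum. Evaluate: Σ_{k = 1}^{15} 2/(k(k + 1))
Partial fractions: 2/(k(k+1)) = 2/k - 2/(k+1)
Telescoping sum: 2(1-1/16) = 2·15/16

Answer: 15/8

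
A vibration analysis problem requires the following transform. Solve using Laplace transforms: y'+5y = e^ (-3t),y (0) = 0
Take L: sY - 0 + 5Y=1/(s + 3)
Y(s + 5)=1/(s + 3) + 0
Y=1/((s + 3)(s + 5)) + 0/(s + 5)
Partial fractions: 1/((s + 3)(s + 5))=(1/2)/(s + 3) - (1/2)/(s + 5)
So Y=(1/2)/(s + 3) - (1/2)/(s + 5)
Inverse Laplace transform (L^(-1){1/(s + 3)}=e^(-3t), L^(-1){1/(s + 5)}=e^(-5t)):

Answer: y(t)=(1/2)·e^(-3t) - (1/2)·e^(-5t)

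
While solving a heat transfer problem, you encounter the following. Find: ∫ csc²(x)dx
Since d/dx[-cot(x)] = csc²(x), integral = -cot(x)+C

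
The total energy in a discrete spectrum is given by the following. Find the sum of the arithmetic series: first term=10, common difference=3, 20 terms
Last term: a_n = 10+(20-1)·3 = 67
Sum = n(a_1+a_n)/2 = 20(10+67)/2 = 770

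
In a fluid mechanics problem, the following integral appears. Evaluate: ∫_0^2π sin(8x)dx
Antiderivative: -cos(8x)/8
Evaluate at bounds: [-cos(8·2π)/8] - [-cos(8·0)/8]
= (-(1)+(1))/8 = 0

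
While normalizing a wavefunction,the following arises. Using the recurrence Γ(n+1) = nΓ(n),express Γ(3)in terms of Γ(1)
Γ(3)=2Γ(2)=2·1Γ(1)=...=2!·Γ(1)=2·Γ(1)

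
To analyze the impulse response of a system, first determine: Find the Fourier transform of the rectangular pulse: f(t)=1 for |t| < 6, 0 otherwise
F(omega) = integral from -6 to 6 of e^(-j*omega*t) dt
= 2*sin(6*omega)/omega = 12*sinc(6*omega/pi)

Answer: 2*sin(6*omega)/omega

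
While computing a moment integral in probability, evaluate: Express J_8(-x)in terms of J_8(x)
For integer n: J_n(-x) = (-1)^n J_n(x)
With n = 8: J_8(-x) = (-1)^8 J_8(x) = J_8(x)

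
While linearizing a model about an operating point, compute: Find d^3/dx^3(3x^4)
Apply power rule 3 times:
d^1: 12x^3
d^2: 36x^2
d^3: 72x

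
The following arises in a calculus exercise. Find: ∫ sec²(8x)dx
Since d/dx[tan(8x)] = 8sec²(8x), integral = tan(8x)/8 + C

Answer: (1/8)tan(8x) + C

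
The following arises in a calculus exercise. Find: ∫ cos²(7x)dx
Using identity cos²(u) = (1+cos(2u))/2:
∫ (1+cos(14x))/2 dx = x/2+sin(14x)/28+C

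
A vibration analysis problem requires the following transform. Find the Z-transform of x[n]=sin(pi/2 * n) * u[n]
Z{sin(w0 * n) * u[n]}=z * sin(w0)/(z^2 - 2z * cos(w0) + 1)
With w0=pi/2: X(z)=z * sin(pi/2)/(z^2 - 2z * cos(pi/2) + 1)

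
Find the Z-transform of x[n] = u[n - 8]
Using the time-shift property: Z{u[n-8]} = z^(-8) * z/(z-1)
= z^(-7)/(z-1)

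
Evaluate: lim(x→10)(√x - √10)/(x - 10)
Multiply by conjugate (√x + √10)/(√x + √10):
=(x - 10)/((x - 10)(√x + √10))=1/(√x + √10)
As x → 10: 1/(2√10)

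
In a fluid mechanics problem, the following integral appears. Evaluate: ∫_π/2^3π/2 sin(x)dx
Antiderivative: -cos(x)
Evaluate at bounds: [-cos(1·3π/2)/1] - [-cos(1·π/2)/1]
= (-(0) + (0))/1 = 0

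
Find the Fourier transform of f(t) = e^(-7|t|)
Using the standard pair: F{e^(-a|t|)} = 2a/(a^2 + omega^2)
With a = 7: F(omega) = 14/(49 + omega^2)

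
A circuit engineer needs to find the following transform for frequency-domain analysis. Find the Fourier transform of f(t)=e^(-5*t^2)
The Fourier transform of a Gaussian e^(-a*t^2) is sqrt(pi/a)*e^(-omega^2/(4a)).
With a=5: F(omega)=sqrt(pi/5)*e^(-omega^2/20)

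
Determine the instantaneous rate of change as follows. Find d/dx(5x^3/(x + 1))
Quotient rule: (f/g)'=(f'g - fg')/g²
f=5x^3, f'=15x^2
g=x + 1, g'=1

Answer: (15x^2·(x + 1) - 5x^3)/(x + 1)²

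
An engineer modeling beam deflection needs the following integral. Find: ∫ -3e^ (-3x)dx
Since d/dx[e^(-3x)]=-3e^(-3x), we get 1 e^(-3x) + C

Answer: e^(-3x) + C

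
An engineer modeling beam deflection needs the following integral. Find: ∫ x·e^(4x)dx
Integration by parts: u = x, dv = e^(4x) dx
du = dx, v = e^(4x)/4
= x·e^(4x)/4 - ∫ e^(4x)/4 dx
= x·e^(4x)/4 - e^(4x)/16+C

Answer: e^(4x)(x/4-1/16)+C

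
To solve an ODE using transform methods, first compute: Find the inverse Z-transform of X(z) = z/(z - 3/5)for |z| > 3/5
Standard pair: z/(z-a) <-> a^n*u[n] for causal signals
With a=3/5: x[n]=(3/5)^n*u[n]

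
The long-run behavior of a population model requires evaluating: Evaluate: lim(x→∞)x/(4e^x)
Apply L'Hôpital 1 times (∞/∞ each time):
Eventually get 1!/(4e^x) → 0

Answer: 0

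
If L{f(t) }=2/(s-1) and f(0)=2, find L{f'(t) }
L{f'(t)}=s·F(s) - f(0)=2s/(s-1) - 2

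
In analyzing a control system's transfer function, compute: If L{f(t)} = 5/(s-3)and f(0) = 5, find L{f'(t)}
L{f'(t)}=s·F(s) - f(0)=5s/(s-3) - 5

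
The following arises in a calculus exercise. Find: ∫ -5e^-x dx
Since d/dx[e^-x] = - e^-x, we get 5e^-x+C

Answer: 5e^-x+C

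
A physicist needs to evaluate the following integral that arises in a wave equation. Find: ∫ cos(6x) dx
Using substitution u=6x: ∫ cos(u) du/6=sin(u)/6 + C

Answer: (1/6)sin(6x) + C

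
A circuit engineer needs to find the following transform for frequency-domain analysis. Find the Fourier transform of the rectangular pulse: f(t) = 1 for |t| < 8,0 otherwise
F(omega)=integral from -8 to 8 of e^(-j*omega*t) dt
=2*sin(8*omega)/omega=16*sinc(8*omega/pi)

Answer: 2*sin(8*omega)/omega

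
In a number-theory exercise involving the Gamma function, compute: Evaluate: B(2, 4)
B(x,y) = Γ(x)Γ(y)/Γ(x+y) = (x-1)!(y-1)!/(x+y-1)!
B(2,4) = 1!·3!/5! = 1/20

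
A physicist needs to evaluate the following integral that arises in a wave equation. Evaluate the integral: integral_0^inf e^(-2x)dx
integral_0^inf e^(-2x) dx = [-1/2*e^(-2x)]_0^inf
= 0 - (-1/2) = 1/2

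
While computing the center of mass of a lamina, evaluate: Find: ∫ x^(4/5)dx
Power rule: ∫ x^(4/5) dx=x^(9/5)/(9/5) + C

Answer: (5/9)·x^(9/5) + C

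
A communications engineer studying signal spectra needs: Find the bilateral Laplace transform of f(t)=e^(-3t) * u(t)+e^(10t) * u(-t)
For e^(-3t) * u(t): L = 1/(s+3), Re(s) > -3
For e^(10t) * u(-t): L = -1/(s-10), Re(s) < 10
Combined: F(s) = 1/(s+3)-1/(s-10), -3 < Re(s) < 10

Answer: 1/(s+3)-1/(s-10), ROC: -3 < Re(s) < 10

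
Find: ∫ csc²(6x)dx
Since d/dx[-cot(6x)] = 6csc²(6x), integral = -cot(6x)/6+C

Answer: (-1/6)cot(6x)+C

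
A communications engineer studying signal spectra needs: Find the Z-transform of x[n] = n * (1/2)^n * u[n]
Using the property Z{n*a^n*u[n]}=az/(z-a)^2
With a=1/2: X(z)=(1/2)z/(z - 1/2)^2, |z| > 1/2

Answer: (1/2)z/(z - 1/2)^2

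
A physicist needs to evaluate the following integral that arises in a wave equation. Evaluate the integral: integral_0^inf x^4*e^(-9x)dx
This is a Gamma integral. Substitute u = 9x (du = 9 dx):
integral_0^inf x^4*e^(-9x) dx = (1/9^5) integral_0^inf u^4*e^(-u) du
= Gamma(5)/9^5 = 4!/9^5 = 24/59049

Answer: 8/19683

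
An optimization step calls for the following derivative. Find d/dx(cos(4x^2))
Chain rule: d/dx[cos(u)] = -sin(u)·u' where u = 4x^2
u' = 8x

Answer: -8x·sin(4x^2)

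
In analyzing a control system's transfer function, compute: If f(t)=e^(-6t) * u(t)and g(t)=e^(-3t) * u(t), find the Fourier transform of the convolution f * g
By the convolution theorem: F{f*g}=F(omega)*G(omega)
F(omega)=1/(6+j*omega), G(omega)=1/(3+j*omega)
F{f*g}=1/((6+j*omega)(3+j*omega))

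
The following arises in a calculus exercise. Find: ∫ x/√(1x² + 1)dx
Let u=x²+1, du=2x dx
∫ (1/2)·u^(-1/2) du=√u+C

Answer: √(x²+1)+C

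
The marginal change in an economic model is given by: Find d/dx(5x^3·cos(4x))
Product rule: (fg)' = f'g+fg'
f = 5x^3, f' = 15x^2
g = cos(4x), g' = -4·sin(4x)

Answer: 15x^2·cos(4x)-20x^3·sin(4x)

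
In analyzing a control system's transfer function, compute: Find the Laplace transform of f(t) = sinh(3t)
L{sinh(at)} = a/(s²-a²)
L{sinh(3t)} = 3/(s²-9)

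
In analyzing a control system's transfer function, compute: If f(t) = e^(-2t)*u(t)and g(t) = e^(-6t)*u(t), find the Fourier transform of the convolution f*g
By the convolution theorem: F{f*g} = F(omega)*G(omega)
F(omega) = 1/(2+j*omega), G(omega) = 1/(6+j*omega)
F{f*g} = 1/((2+j*omega)(6+j*omega))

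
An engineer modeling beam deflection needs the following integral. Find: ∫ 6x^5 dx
Using power rule: ∫ 6x^5 dx = 6/6 x^6+C = x^6+C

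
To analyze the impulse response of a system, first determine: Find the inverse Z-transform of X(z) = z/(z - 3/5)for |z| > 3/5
Standard pair: z/(z-a) <-> a^n * u[n] for causal signals
With a = 3/5: x[n] = (3/5)^n * u[n]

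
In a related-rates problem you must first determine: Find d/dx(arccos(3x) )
d/dx[arccos(u)] = -u'/√(1-u²), u = 3x, u' = 3

Answer: -3/√(1 - 9x²)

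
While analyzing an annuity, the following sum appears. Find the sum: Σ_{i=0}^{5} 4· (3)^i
Geometric series: S=a(1 - r^n)/(1 - r)
a=4, r=3, n=6
S=4(1 - 729)/-2=1456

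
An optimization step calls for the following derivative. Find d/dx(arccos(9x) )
d/dx[arccos(u)] = -u'/√(1-u²), u = 9x, u' = 9

Answer: -9/√(1 - 81x²)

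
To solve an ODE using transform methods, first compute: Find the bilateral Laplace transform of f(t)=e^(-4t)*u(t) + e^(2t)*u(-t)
For e^(-4t)*u(t): L = 1/(s + 4), Re(s) > -4
For e^(2t)*u(-t): L = -1/(s-2), Re(s) < 2
Combined: F(s) = 1/(s + 4) - 1/(s-2), -4 < Re(s) < 2

Answer: 1/(s + 4) - 1/(s-2), ROC: -4 < Re(s) < 2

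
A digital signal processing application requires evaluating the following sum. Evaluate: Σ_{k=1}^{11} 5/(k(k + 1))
Partial fractions: 5/(k(k+1)) = 5/k - 5/(k+1)
Telescoping sum: 5(1-1/12) = 5·11/12

Answer: 55/12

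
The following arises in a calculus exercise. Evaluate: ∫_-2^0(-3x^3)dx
Step 1: Find antiderivative F(x) = (-3/4)x^4
Step 2: F(0) - F(-2) = 0 - (-12) = 12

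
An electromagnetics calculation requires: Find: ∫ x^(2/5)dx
Power rule: ∫ x^(2/5) dx = x^(7/5)/(7/5) + C

Answer: (5/7)·x^(7/5) + C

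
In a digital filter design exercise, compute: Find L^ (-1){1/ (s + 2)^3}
L^(-1){1/(s-a)^n}=t^(n-1)·e^(at)/(n-1)!
Here a=-2, n=3: t^2·e^(-2t)/2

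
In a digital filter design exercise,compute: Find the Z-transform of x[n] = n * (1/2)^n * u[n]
Using the property Z{n * a^n * u[n]}=az/(z-a)^2
With a=1/2: X(z)=(1/2)z/(z - 1/2)^2, |z| > 1/2

Answer: (1/2)z/(z - 1/2)^2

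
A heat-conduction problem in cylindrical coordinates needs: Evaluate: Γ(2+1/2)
Γ(n + 1/2)=(2n)!√π/(4^n·n!)
=24√π/(16·2)=(3/4)·√π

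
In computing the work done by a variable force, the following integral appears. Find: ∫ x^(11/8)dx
Power rule: ∫ x^(11/8) dx = x^(19/8)/(19/8)+C

Answer: (8/19)·x^(19/8)+C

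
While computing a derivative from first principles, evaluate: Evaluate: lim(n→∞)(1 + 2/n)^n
This is the definition of e^2: lim(1+2/n)^n = e^2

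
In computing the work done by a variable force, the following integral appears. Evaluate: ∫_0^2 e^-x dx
Antiderivative: -e^-x
Evaluate: -(e^-2-1)

Answer: (e^-2-1)/(-1)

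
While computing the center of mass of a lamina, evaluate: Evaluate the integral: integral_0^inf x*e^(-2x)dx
This is a Gamma integral. Substitute u = 2x (du = 2 dx):
integral_0^inf x*e^(-2x) dx = (1/2^2) integral_0^inf u^1*e^(-u) du
= Gamma(2)/2^2 = 1!/2^2 = 1/4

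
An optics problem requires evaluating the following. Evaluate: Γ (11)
Γ(n)=(n-1)! for positive integers
Γ(11)=10!=3628800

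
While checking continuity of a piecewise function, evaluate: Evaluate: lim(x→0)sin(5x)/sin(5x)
sin(u) ≈ u for small u:
sin(5x)/sin(5x) ≈ 5x/(5x)=5/5

Answer: 1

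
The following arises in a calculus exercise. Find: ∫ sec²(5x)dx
Since d/dx[tan(5x)]=5sec²(5x), integral=tan(5x)/5 + C

Answer: (1/5)tan(5x) + C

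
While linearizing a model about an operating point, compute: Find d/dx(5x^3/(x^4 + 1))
Quotient rule: (f/g)' = (f'g - fg')/g²
f = 5x^3, f' = 15x^2
g = x^4 + 1, g' = 4x^3

Answer: (15x^2·(x^4 + 1) - 20x^6)/(x^4 + 1)²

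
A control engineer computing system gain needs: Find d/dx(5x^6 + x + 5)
Power rule: d/dx(ax^n) = n·a·x^(n-1)
Term by term: 30·x^5 + 1

Answer: 30x^5 + 1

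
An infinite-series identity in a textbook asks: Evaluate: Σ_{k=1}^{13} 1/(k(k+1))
Partial fractions: 1/(k(k + 1)) = 1/k - 1/(k + 1)
Telescoping sum: 1(1 - 1/14) = 1·13/14

Answer: 13/14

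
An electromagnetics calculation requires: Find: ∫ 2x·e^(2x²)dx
Let u=2x², du=4x dx
∫ (1/2)e^u du=e^u/2+C

Answer: e^(2x²)/2+C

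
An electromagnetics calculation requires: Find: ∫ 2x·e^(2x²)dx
Let u = 2x², du = 4x dx
∫ (1/2)e^u du = e^u/2+C

Answer: e^(2x²)/2+C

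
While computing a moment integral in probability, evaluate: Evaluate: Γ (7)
Γ(n)=(n-1)! for positive integers
Γ(7)=6!=720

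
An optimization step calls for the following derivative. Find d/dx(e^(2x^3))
Chain rule: d/dx[e^u]=e^u · u' where u=2x^3
u'=6x^2

Answer: 6x^2·e^(2x^3)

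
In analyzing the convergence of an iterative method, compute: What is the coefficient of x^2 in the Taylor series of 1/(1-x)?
1/(1-x) = Σ x^n for |x|<1
All coefficients are 1

Answer: 1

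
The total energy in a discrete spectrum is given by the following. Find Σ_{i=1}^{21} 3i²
= 3·n(n + 1)(2n + 1)/6 = 3·21·22·43/6 = 9933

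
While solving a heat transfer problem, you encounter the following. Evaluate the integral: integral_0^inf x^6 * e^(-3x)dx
This is a Gamma integral. Substitute u = 3x (du = 3 dx):
integral_0^inf x^6*e^(-3x) dx = (1/3^7) integral_0^inf u^6*e^(-u) du
= Gamma(7)/3^7 = 6!/3^7 = 720/2187

Answer: 80/243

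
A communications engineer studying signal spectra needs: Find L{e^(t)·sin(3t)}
First shifting: L{e^(at)f(t)}=F(s-a)
L{sin(3t)}=3/(s²+9)
Shift: 3/((s-1)²+9)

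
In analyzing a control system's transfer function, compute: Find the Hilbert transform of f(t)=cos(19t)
The Hilbert transform shifts each frequency component by -pi/2.
H{cos(wt)} = sin(wt)
With w = 19: H{cos(19t)} = sin(19t)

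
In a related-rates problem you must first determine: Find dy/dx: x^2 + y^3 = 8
Differentiate: 2x + 3y^2·(dy/dx)=0
dy/dx=-2x/(3y^2)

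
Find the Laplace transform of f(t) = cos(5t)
L{cos(wt)}=s/(s²+w²)
L{cos(5t)}=s/(s²+25)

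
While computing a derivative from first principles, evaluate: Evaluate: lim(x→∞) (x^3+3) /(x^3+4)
Divide numerator and denominator by x^3:
lim (1+3/x^3)/(1+4/x^3)=1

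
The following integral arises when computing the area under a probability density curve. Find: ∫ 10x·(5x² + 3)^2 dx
Let u = 5x²+3, du = 10x dx
∫ u^2 du = u^3/3+C

Answer: (5x²+3)^3/3+C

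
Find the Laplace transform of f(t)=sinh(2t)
L{sinh(at)} = a/(s²-a²)
L{sinh(2t)} = 2/(s²-4)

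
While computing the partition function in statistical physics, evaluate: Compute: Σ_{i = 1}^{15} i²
Using formula: Σ i^2 = n(n + 1)(2n + 1)/6 = 15·16·31/6 = 1240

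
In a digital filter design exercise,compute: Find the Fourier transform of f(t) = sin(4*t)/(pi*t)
sin(W * t)/(pi * t) = (W/pi) * sinc(W * t/pi) is the impulse response of the ideal low-pass filter with cutoff W (here W = 4).
Its Fourier transform is a rectangular function:
F(omega) = 1 for |omega| < 4, 0 otherwise

Answer: rect(omega/8) [i.e., 1 for |omega| < 4, 0 otherwise]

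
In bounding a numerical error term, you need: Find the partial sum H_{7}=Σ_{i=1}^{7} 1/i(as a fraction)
H_7 = 1 + 1/2 + 1/3 + ... + 1/7
= 363/140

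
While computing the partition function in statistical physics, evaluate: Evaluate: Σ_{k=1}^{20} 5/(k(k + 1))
Partial fractions: 5/(k(k + 1)) = 5/k - 5/(k + 1)
Telescoping sum: 5(1 - 1/21) = 5·20/21

Answer: 100/21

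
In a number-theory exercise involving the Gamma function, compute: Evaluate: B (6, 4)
B(x,y)=Γ(x)Γ(y)/Γ(x + y)=(x-1)!(y-1)!/(x + y-1)!
B(6,4)=5!·3!/9!=1/504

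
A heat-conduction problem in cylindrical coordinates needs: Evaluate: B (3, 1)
B(x,y) = Γ(x)Γ(y)/Γ(x+y) = (x-1)!(y-1)!/(x+y-1)!
B(3,1) = 2!·0!/3! = 1/3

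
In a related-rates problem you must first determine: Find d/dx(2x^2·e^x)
Product rule: (fg)' = f'g+fg'
f = 2x^2, f' = 4x
g = e^x, g' = e^x

Answer: 4x·e^x+2x^2·e^x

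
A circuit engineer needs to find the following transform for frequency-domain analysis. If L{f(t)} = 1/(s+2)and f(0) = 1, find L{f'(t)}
L{f'(t)}=s·F(s) - f(0)=s/(s+2)-1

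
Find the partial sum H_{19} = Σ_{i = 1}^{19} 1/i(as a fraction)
H_19 = 1+1/2+1/3+...+1/19
= 275295799/77597520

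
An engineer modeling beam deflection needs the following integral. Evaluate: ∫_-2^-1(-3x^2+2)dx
Step 1: Find antiderivative F(x) = -x^3+2x
Step 2: F(-1) - F(-2) = -1 - (4) = -5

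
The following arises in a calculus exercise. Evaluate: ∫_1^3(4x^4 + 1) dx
Step 1: Find antiderivative F(x) = (4/5)x^5+x
Step 2: F(3) - F(1) = 987/5 - (9/5) = 978/5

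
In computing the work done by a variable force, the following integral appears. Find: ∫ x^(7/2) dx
Power rule: ∫ x^(7/2) dx = x^(9/2)/(9/2)+C

Answer: (2/9)·x^(9/2)+C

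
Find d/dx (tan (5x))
Chain rule: d/dx[tan(u)] = sec²(u)·u' where u = 5x
u' = 5

Answer: 5·sec²(5x)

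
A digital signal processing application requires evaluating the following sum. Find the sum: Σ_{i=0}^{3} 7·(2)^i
Geometric series: S = a(1 - r^n)/(1 - r)
a = 7, r = 2, n = 4
S = 7(1 - 16)/-1 = 105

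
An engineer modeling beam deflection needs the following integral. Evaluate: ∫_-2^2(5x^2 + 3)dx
Step 1: Find antiderivative F(x)=(5/3)x^3+3x
Step 2: F(2) - F(-2)=58/3 - (-58/3)=116/3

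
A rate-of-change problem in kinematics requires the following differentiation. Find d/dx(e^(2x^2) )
Chain rule: d/dx[e^u]=e^u · u' where u=2x^2
u'=4x

Answer: 4x·e^(2x^2)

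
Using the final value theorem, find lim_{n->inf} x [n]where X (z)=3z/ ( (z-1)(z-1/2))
Final value theorem: lim x[n]=lim_{z->1} (z-1) * X(z)
(z-1) * X(z)=3z/(z-1/2)
As z->1: 3/(1-1/2)=3/(1/2)=6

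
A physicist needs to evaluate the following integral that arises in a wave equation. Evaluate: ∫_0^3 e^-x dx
Antiderivative: -e^-x
Evaluate: -(e^-3 - 1)

Answer: (e^-3 - 1)/(-1)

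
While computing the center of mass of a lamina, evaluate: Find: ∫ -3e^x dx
Since d/dx[e^x]=+ e^x, we get -3e^x + C

Answer: -3e^x + C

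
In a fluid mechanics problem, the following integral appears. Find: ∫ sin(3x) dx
Using substitution u=3x: ∫ sin(u) du/3=-cos(u)/3 + C

Answer: (-1/3)cos(3x) + C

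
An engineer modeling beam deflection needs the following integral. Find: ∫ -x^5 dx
Using power rule: ∫ -x^5 dx = -1/6 x^6+C = (-1/6)x^6+C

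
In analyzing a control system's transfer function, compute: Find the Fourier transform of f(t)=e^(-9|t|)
Using the standard pair: F{e^(-a|t|)}=2a/(a^2 + omega^2)
With a=9: F(omega)=18/(81 + omega^2)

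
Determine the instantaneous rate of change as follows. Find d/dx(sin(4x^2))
Chain rule: d/dx[sin(u)]=cos(u)·u' where u=4x^2
u'=8x

Answer: 8x·cos(4x^2)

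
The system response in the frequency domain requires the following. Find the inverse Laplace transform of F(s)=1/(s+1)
L^(-1){1/(s-a)} = c·e^(at)
Here a = -1, c = 1

Answer: e^(-t)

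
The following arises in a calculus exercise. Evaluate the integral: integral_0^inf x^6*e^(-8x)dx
This is a Gamma integral. Substitute u=8x (du=8 dx):
integral_0^inf x^6 * e^(-8x) dx=(1/8^7) integral_0^inf u^6 * e^(-u) du
=Gamma(7)/8^7=6!/8^7=720/2097152

Answer: 45/131072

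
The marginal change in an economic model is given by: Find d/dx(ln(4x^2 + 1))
Chain rule: d/dx[ln(u)]=u'/u where u=4x^2+1
u'=8x

Answer: (8x)/(4x^2+1)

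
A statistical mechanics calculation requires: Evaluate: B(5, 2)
B(x,y)=Γ(x)Γ(y)/Γ(x + y)=(x-1)!(y-1)!/(x + y-1)!
B(5,2)=4!·1!/6!=1/30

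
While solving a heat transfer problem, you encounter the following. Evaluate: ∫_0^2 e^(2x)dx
Antiderivative: (1/2)e^(2x)
Evaluate: (1/2)(e^4 - 1)

Answer: (e^4 - 1)/2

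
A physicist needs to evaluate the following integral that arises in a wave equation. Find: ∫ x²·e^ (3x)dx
Integration by parts twice:
First: u = x², dv = e^(3x) dx => x²e^(3x)/3 - (2/3)∫ xe^(3x) dx
Second (∫ xe^(3x) dx): xe^(3x)/3 - e^(3x)/9
Combining: e^(3x)(x²/3-2x/9+2/27)+C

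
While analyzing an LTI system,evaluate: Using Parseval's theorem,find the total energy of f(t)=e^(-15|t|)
Parseval's theorem: E = integral |f(t)|^2 dt = (1/2pi) integral |F(omega)|^2 domega
E = integral_{-inf}^{inf} e^(-30|t|) dt = 2 * integral_0^inf e^(-30t) dt = 2/(2 * 15) = 1/15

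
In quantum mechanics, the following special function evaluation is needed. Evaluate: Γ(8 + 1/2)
Γ(n + 1/2)=(2n)!√π/(4^n·n!)
=20922789888000√π/(65536·40320)=(2027025/256)·√π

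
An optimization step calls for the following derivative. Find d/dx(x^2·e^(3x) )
Product rule: (fg)' = f'g + fg'
f = x^2, f' = 2x
g = e^(3x), g' = 3·e^(3x)

Answer: 2x·e^(3x) + 3x^2·e^(3x)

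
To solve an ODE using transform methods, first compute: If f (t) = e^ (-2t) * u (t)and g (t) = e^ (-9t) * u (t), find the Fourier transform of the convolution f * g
By the convolution theorem: F{f * g} = F(omega) * G(omega)
F(omega) = 1/(2+j * omega), G(omega) = 1/(9+j * omega)
F{f * g} = 1/((2+j * omega)(9+j * omega))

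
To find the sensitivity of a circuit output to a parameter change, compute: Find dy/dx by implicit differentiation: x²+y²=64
Differentiate both sides: 2x+2y·(dy/dx)=0
Solve: dy/dx=-2x/(2y)=-x/y

Answer: dy/dx=-x/y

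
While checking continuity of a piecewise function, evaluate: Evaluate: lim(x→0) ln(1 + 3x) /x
L'Hôpital (0/0): lim 3/(1 + 3x) / 1=3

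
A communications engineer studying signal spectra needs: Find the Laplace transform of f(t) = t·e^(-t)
L{t·e^(at)} = 1/(s-a)²
L{t·e^(-t)} = 1/(s + 1)²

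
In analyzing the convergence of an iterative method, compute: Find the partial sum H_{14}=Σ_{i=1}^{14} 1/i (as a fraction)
H_14 = 1+1/2+1/3+...+1/14
= 1171733/360360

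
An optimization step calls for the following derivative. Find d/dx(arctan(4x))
d/dx[arctan(u)] = u'/(1+u²), u = 4x, u' = 4

Answer: 4/(1+16x²)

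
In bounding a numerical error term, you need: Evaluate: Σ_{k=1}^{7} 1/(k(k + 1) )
Partial fractions: 1/(k(k + 1))=1/k - 1/(k + 1)
Telescoping sum: 1(1 - 1/8)=1·7/8

Answer: 7/8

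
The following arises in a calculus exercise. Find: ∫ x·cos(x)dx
By parts: u = x, dv = cos(x) dx
du = dx, v = sin(x)
= x·sin(x)+cos(x)+C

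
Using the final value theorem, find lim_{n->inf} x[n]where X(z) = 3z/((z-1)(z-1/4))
Final value theorem: lim x[n]=lim_{z->1} (z-1)*X(z)
(z-1)*X(z)=3z/(z-1/4)
As z->1: 3/(1-1/4)=3/(3/4)=4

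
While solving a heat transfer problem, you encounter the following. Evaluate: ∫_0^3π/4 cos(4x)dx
Antiderivative: sin(4x)/4
Evaluate at bounds: [sin(4·3π/4)/4] - [sin(4·0)/4]
=((0) - (0))/4=0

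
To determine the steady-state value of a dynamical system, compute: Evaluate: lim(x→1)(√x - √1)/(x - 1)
Multiply by conjugate (√x + √1)/(√x + √1):
= (x - 1)/((x - 1)(√x + √1)) = 1/(√x + √1)
As x → 1: 1/(2√1)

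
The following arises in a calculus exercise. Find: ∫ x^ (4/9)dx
Power rule: ∫ x^(4/9) dx=x^(13/9)/(13/9)+C

Answer: (9/13)·x^(13/9)+C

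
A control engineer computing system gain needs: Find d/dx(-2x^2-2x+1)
Power rule: d/dx(ax^n) = n·a·x^(n-1)
Term by term: -4·x - 2

Answer: -4x - 2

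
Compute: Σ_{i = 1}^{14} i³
Using formula: Σ i^3 = [n(n + 1)/2]² = [14·15/2]² = 11025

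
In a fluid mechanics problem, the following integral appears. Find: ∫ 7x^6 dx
Using power rule: ∫ 7x^6 dx = 7/7 x^7 + C = x^7 + C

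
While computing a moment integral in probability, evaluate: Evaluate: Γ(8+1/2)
Γ(n+1/2)=(2n)!√π/(4^n·n!)
=20922789888000√π/(65536·40320)=(2027025/256)·√π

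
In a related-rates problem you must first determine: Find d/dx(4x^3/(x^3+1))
Quotient rule: (f/g)'=(f'g - fg')/g²
f=4x^3, f'=12x^2
g=x^3+1, g'=3x^2

Answer: (12x^2·(x^3+1)-12x^5)/(x^3+1)²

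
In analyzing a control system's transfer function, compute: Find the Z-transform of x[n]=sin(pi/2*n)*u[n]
Z{sin(w0 * n) * u[n]}=z * sin(w0)/(z^2-2z * cos(w0)+1)
With w0=pi/2: X(z)=z * sin(pi/2)/(z^2-2z * cos(pi/2)+1)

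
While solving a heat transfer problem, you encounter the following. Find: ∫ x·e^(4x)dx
Integration by parts: u = x, dv = e^(4x) dx
du = dx, v = e^(4x)/4
= x·e^(4x)/4 - ∫ e^(4x)/4 dx
= x·e^(4x)/4 - e^(4x)/16 + C

Answer: e^(4x)(x/4 - 1/16) + C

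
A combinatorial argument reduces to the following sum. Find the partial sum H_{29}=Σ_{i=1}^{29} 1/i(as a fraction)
H_29 = 1+1/2+1/3+...+1/29
= 9227046511387/2329089562800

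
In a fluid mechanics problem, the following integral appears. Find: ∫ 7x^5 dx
Using power rule: ∫ 7x^5 dx = 7/6 x^6+C = (7/6)x^6+C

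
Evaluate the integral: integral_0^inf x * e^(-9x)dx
This is a Gamma integral. Substitute u = 9x (du = 9 dx):
integral_0^inf x * e^(-9x) dx = (1/9^2) integral_0^inf u^1 * e^(-u) du
= Gamma(2)/9^2 = 1!/9^2 = 1/81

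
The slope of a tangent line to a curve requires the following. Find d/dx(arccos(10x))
d/dx[arccos(u)]=-u'/√(1-u²), u=10x, u'=10

Answer: -10/√(1 - 100x²)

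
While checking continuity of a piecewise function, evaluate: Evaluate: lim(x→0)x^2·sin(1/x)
Squeeze theorem: -|x^2| ≤ x^2·sin(1/x) ≤ |x^2|
Since x^2 → 0 as x → 0, by squeeze theorem the limit is 0

Answer: 0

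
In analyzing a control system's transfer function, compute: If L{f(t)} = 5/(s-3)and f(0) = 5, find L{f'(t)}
L{f'(t)}=s·F(s) - f(0)=5s/(s-3) - 5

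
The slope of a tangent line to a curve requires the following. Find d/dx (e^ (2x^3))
Chain rule: d/dx[e^u] = e^u · u' where u = 2x^3
u' = 6x^2

Answer: 6x^2·e^(2x^3)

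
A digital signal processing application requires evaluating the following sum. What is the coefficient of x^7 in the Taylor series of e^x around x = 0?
Taylor series of e^x = Σ x^n/n!
Coefficient of x^7 = 1/7! = 1/5040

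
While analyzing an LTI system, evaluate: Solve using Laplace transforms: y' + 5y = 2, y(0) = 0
Take L of both sides: sY(s)-0+5Y(s) = 2/s
Y(s)(s+5) = 2/s+0
Y(s) = 2/(s(s+5))+0/(s+5)
Partial fractions: 2/(s(s+5)) = (2/5)/s - (2/5)/(s+5)
So Y(s) = (2/5)/s - (2/5)/(s+5)
Inverse transform (L^(-1){1/s} = 1, L^(-1){1/(s+5)} = e^(-5t)):

Answer: y(t) = 2/5 - (2/5)·e^(-5t)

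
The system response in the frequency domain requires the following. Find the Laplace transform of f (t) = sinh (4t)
L{sinh(at)}=a/(s²-a²)
L{sinh(4t)}=4/(s²-16)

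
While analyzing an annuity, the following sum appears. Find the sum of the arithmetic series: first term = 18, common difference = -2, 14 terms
Last term: a_n = 18 + (14 - 1)·-2 = -8
Sum = n(a_1 + a_n)/2 = 14(18 + (-8))/2 = 70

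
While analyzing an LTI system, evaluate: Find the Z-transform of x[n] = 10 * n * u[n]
Z{n*u[n]}=z/(z-1)^2
By linearity: Z{10*n*u[n]}=10z/(z-1)^2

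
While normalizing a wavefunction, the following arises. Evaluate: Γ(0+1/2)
Γ(1/2) = √π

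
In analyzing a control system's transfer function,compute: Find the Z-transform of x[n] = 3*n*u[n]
Z{n * u[n]}=z/(z-1)^2
By linearity: Z{3 * n * u[n]}=3z/(z-1)^2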